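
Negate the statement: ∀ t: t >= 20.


¬(∀ x: φ) = ∃ x: ¬φ, and ¬(∃ x: φ) = ∀ x: ¬φ.
Apply to the universal statement.

∃ t: ¬(t >= 20)


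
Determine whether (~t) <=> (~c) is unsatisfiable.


Truth table over {c, t}:
c | t | φ
---------
False | False | True
True | False | False
False | True | False
True | True | True
Satisfying assignment at row 1: c=False, t=False gives True.

No, it is not a contradiction.


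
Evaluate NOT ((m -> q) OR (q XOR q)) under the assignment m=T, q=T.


Substitute m=T, q=T:
m -> q = T -> T = T
q XOR q = T XOR T = F
(m -> q) OR (q XOR q) = T OR F = T
NOT ((m -> q) OR (q XOR q)) = F

F


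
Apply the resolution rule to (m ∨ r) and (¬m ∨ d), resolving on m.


The clauses contain complementary literals m and ¬m.
Resolution eliminates this pair and disjoins the remaining literals (merging duplicates).

(r ∨ d)


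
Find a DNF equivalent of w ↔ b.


Step 1: w ↔ b is true exactly when both agree: (w ∧ b) ∨ (¬w ∧ ¬b).

(w ∧ b) ∨ ((¬w) ∧ (¬b))


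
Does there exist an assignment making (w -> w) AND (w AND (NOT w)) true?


Check all 2 assignments over {w}:
w | φ
-----
F | F
T | F
No assignment makes the formula true.

Unsatisfiable.


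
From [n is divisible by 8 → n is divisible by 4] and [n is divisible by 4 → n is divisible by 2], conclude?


Hypothetical syllogism: from (P → Q) and (Q → R), infer (P → R).
Chain the two implications through the shared middle term 'n is divisible by 4'.

n is divisible by 8 → n is divisible by 2


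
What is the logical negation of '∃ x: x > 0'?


¬(∀ x: φ) = ∃ x: ¬φ, and ¬(∃ x: φ) = ∀ x: ¬φ.
Apply to the existential statement.

∀ x: ¬(x > 0)


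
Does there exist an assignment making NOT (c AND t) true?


Search for a satisfying assignment over {c, t}.
Try c=F, t=F: the formula evaluates to T.
A satisfying assignment exists.

Satisfiable.


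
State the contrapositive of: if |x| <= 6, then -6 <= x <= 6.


The contrapositive of (P → Q) is (¬Q → ¬P); it is logically equivalent to the original.
Here P = '|x| <= 6' and Q = '-6 <= x <= 6'.

If not (-6 <= x <= 6), then not (|x| <= 6).


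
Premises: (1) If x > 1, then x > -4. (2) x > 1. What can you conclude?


Modus ponens: from (P → Q) and P, infer Q.
P = 'x > 1' is asserted, and P → Q holds, so Q follows.

x > -4.


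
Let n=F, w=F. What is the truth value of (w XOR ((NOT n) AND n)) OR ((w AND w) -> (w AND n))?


Substitute n=F, w=F:
NOT n = T
(NOT n) AND n = T AND F = F
w XOR ((NOT n) AND n) = F XOR F = F
w AND w = F AND F = F
w AND n = F AND F = F
(w AND w) -> (w AND n) = F -> F = T
(w XOR ((NOT n) AND n)) OR ((w AND w) -> (w AND n)) = F OR T = T

T


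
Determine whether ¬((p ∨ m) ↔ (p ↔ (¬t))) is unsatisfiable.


Truth table over {m, p, t}:
m | p | t | φ
-------------
F | F | F | F
T | F | F | T
F | T | F | F
T | T | F | F
F | F | T | T
T | F | T | F
F | T | T | T
T | T | T | T
Satisfying assignment at row 2: m=T, p=F, t=F gives T.

No, it is not a contradiction.


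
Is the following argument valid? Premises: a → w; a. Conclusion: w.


This matches the form of modus ponens: the conclusion follows in every model of the premises.

Valid.


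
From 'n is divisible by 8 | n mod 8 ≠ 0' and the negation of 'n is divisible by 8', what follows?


Disjunctive syllogism: from (P ∨ Q) and ¬P, infer Q.
One disjunct, 'n is divisible by 8', is ruled out; the other must hold.

n mod 8 ≠ 0


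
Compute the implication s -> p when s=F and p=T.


Implication is false only when antecedent is true and consequent is false.
Substitute: s=F, p=T.
F -> T evaluates to T.

T


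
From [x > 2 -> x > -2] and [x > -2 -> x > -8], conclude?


Hypothetical syllogism: from (P → Q) and (Q → R), infer (P → R).
Chain the two implications through the shared middle term 'x > -2'.

x > 2 -> x > -8


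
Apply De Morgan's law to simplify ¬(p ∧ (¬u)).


De Morgan: the negation of a conjunction is the disjunction of the negations.
Distribute ¬ across ∧, flipping it to ∨, and negate each literal.

(¬p) ∨ u


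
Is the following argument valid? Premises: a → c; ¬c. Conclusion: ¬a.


This matches the form of modus tollens: the conclusion follows in every model of the premises.

Valid.


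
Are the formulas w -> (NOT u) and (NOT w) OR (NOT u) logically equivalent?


Compare truth tables:
u | w | φ | ψ
-------------
F | F | T | T
T | F | T | T
F | T | T | T
T | T | F | F
The columns φ and ψ agree on every row.

Yes, they are logically equivalent.


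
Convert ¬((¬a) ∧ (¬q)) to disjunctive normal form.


Step 1: Apply De Morgan: ¬((¬a) ∧ (¬q)) = ¬(¬a) ∨ ¬(¬q).
Step 2: Eliminate any double negations (¬¬X = X).

a ∨ q


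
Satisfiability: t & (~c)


Search for a satisfying assignment over {c, t}.
Try c=False, t=True: the formula evaluates to True.
A satisfying assignment exists.

Satisfiable.


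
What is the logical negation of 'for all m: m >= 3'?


¬(for all x: φ) = there exists x: ¬φ, and ¬(there exists x: φ) = for all x: ¬φ.
Apply to the universal statement.

there exists m: NOT(m >= 3)


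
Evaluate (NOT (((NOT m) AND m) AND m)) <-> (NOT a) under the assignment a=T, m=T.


Substitute a=T, m=T:
NOT m = F
(NOT m) AND m = F AND T = F
((NOT m) AND m) AND m = F AND T = F
NOT (((NOT m) AND m) AND m) = T
NOT a = F
(NOT (((NOT m) AND m) AND m)) <-> (NOT a) = T <-> F = F

F


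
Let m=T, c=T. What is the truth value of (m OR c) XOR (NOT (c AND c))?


Substitute m=T, c=T:
m OR c = T OR T = T
c AND c = T AND T = T
NOT (c AND c) = F
(m OR c) XOR (NOT (c AND c)) = T XOR F = T

T


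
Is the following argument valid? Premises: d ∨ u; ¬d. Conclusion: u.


This matches the form of disjunctive syllogism: the conclusion follows in every model of the premises.

Valid.


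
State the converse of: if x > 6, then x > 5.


The converse of (P → Q) is (Q → P). It is not in general equivalent to the original.
Here P = 'x > 6' and Q = 'x > 5'.

If x > 5, then x > 6.


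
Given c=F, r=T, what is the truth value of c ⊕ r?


Exclusive or is true when exactly one operand is true.
Substitute: c=F, r=T.
F ⊕ T evaluates to T.

T


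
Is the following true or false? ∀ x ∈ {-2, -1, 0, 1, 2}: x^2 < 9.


Evaluate the predicate on each element: -2:T, -1:T, 0:T, 1:T, 2:T.
Every element satisfies the predicate.

T


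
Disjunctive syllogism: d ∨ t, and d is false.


Disjunctive syllogism: from (P ∨ Q) and ¬P, infer Q.
One disjunct, 'd', is ruled out; the other must hold.

t


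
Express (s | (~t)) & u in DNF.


Step 1: Distribute ∧ over ∨: (s ∨ (¬t)) ∧ u = (s ∧ u) ∨ ((¬t) ∧ u).

(s & u) | ((~t) & u)


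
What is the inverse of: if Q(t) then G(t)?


The inverse of (P → Q) is (¬P → ¬Q). It is equivalent to the converse, not to the original.
Here P = 'Q(t)' and Q = 'G(t)'.

If not (Q(t)), then not (G(t)).


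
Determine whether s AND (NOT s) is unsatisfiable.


Truth table over {s}:
s | φ
-----
F | F
T | F
Every row is false.

Yes, it is a contradiction.


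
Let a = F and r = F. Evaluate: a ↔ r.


Biconditional is true when both operands have the same truth value.
Substitute: a=F, r=F.
F ↔ F evaluates to T.

T


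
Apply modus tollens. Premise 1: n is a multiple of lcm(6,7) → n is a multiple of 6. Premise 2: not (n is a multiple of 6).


Modus tollens: from (P → Q) and ¬Q, infer ¬P.
Q = 'n is a multiple of 6' is denied; since P → Q, P must also fail.

Not (n is a multiple of lcm(6,7)).


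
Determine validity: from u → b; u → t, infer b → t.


This is (no valid rule). There exist truth assignments where the premises are all true but the conclusion is false.

Invalid.


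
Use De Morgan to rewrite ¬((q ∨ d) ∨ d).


De Morgan: the negation of a disjunction is the conjunction of the negations.
Distribute ¬ across ∨, flipping it to ∧, and negate each literal.

((¬q) ∧ (¬d)) ∧ (¬d)


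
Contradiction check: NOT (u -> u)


Truth table over {u}:
u | φ
-----
F | F
T | F
Every row is false.

Yes, it is a contradiction.


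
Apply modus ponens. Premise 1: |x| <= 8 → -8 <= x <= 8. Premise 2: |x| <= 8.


Modus ponens: from (P → Q) and P, infer Q.
P = '|x| <= 8' is asserted, and P → Q holds, so Q follows.

-8 <= x <= 8.


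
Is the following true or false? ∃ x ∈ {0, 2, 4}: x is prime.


Evaluate the predicate on each element: 0:F, 2:T, 4:F.
Witness x = 2 satisfies the predicate.

T


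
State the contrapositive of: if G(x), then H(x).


The contrapositive of (P → Q) is (¬Q → ¬P); it is logically equivalent to the original.
Here P = 'G(x)' and Q = 'H(x)'.

If not (H(x)), then not (G(x)).


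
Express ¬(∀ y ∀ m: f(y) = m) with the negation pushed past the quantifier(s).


Negation flips each quantifier (∀↔∃) and negates the inner predicate.
¬(∀ y ∀ m: φ) = ∃ y ∃ m: ¬φ.

∃ y ∃ m: ¬(f(y) = m)


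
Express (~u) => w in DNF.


Step 1: Rewrite (¬u) → w as ¬(¬u) ∨ w.
Step 2: Eliminate any double negations (¬¬X = X).

u | w


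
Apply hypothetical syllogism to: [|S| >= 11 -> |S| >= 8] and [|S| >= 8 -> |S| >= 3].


Hypothetical syllogism: from (P → Q) and (Q → R), infer (P → R).
Chain the two implications through the shared middle term '|S| >= 8'.

|S| >= 11 -> |S| >= 3


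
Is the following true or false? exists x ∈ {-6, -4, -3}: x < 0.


Evaluate the predicate on each element: -6:True, -4:True, -3:True.
Witness x = -6 satisfies the predicate.

True


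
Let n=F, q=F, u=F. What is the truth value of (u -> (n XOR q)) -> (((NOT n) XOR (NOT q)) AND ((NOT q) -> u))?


Substitute n=F, q=F, u=F:
n XOR q = F XOR F = F
u -> (n XOR q) = F -> F = T
NOT n = T
NOT q = T
(NOT n) XOR (NOT q) = T XOR T = F
NOT q = T
(NOT q) -> u = T -> F = F
((NOT n) XOR (NOT q)) AND ((NOT q) -> u) = F AND F = F
(u -> (n XOR q)) -> (((NOT n) XOR (NOT q)) AND ((NOT q) -> u)) = T -> F = F

F


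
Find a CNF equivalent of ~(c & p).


Step 1: Apply De Morgan: ¬(c ∧ p) = ¬c ∨ ¬p.

(~c) | (~p)


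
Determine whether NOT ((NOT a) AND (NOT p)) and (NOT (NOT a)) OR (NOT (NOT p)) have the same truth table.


Compare truth tables:
a | p | φ | ψ
-------------
F | F | F | F
T | F | T | T
F | T | T | T
T | T | T | T
The columns φ and ψ agree on every row.

Yes, they are logically equivalent.


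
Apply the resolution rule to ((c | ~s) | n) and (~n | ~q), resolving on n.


The clauses contain complementary literals n and ~n.
Resolution eliminates this pair and disjoins the remaining literals (merging duplicates).

((~s | c) | ~q)


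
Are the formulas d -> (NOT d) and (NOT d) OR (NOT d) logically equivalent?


Compare truth tables:
d | φ | ψ
---------
F | T | T
T | F | F
The columns φ and ψ agree on every row.

Yes, they are logically equivalent.


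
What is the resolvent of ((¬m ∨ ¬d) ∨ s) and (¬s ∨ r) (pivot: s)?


The clauses contain complementary literals s and ¬s.
Resolution eliminates this pair and disjoins the remaining literals (merging duplicates).

((¬d ∨ ¬m) ∨ r)


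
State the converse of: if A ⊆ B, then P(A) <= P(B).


The converse of (P → Q) is (Q → P). It is not in general equivalent to the original.
Here P = 'A ⊆ B' and Q = 'P(A) <= P(B)'.

If P(A) <= P(B), then A ⊆ B.


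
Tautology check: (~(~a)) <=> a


Build the truth table over {a}:
a | φ
-----
False | True
True | True
Every row evaluates to true.

Yes, it is a tautology.


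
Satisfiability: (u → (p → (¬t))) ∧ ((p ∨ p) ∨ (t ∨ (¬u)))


Search for a satisfying assignment over {p, t, u}.
Try p=F, t=F, u=F: the formula evaluates to T.
A satisfying assignment exists.

Satisfiable.


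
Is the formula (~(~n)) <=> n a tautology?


Build the truth table over {n}:
n | φ
-----
False | True
True | True
Every row evaluates to true.

Yes, it is a tautology.


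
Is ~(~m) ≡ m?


Compare truth tables:
m | φ | ψ
---------
False | False | False
True | True | True
The columns φ and ψ agree on every row.

Yes, they are logically equivalent.


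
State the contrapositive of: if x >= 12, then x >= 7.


The contrapositive of (P → Q) is (¬Q → ¬P); it is logically equivalent to the original.
Here P = 'x >= 12' and Q = 'x >= 7'.

If not (x >= 7), then not (x >= 12).


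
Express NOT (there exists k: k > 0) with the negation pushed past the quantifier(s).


¬(for all x: φ) = there exists x: ¬φ, and ¬(there exists x: φ) = for all x: ¬φ.
Apply to the existential statement.

for all k: NOT(k > 0)


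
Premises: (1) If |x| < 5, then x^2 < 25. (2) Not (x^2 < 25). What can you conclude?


Modus tollens: from (P → Q) and ¬Q, infer ¬P.
Q = 'x^2 < 25' is denied; since P → Q, P must also fail.

Not (|x| < 5).


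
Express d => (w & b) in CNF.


Step 1: Rewrite d → (w ∧ b) as ¬d ∨ (w ∧ b).
Step 2: Distribute ∨ over ∧.

((~d) | w) & ((~d) | b)


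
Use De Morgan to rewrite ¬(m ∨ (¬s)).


De Morgan: the negation of a disjunction is the conjunction of the negations.
Distribute ¬ across ∨, flipping it to ∧, and negate each literal.

(¬m) ∧ s


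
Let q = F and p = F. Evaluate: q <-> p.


Biconditional is true when both operands have the same truth value.
Substitute: q=F, p=F.
F <-> F evaluates to T.

T


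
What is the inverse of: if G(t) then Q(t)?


The inverse of (P → Q) is (¬P → ¬Q). It is equivalent to the converse, not to the original.
Here P = 'G(t)' and Q = 'Q(t)'.

If not (G(t)), then not (Q(t)).


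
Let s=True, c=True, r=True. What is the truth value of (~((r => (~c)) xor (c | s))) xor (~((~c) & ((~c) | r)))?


Substitute s=True, c=True, r=True:
… (earlier sub-steps elided)
r => (~c) = True => False = False
c | s = True | True = True
(r => (~c)) xor (c | s) = False xor True = True
~((r => (~c)) xor (c | s)) = False
~c = False
~c = False
(~c) | r = False | True = True
(~c) & ((~c) | r) = False & True = False
~((~c) & ((~c) | r)) = True
(~((r => (~c)) xor (c | s))) xor (~((~c) & ((~c) | r))) = False xor True = True

True


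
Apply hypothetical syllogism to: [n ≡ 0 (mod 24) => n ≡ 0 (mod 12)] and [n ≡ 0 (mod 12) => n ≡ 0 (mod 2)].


Hypothetical syllogism: from (P → Q) and (Q → R), infer (P → R).
Chain the two implications through the shared middle term 'n ≡ 0 (mod 12)'.

n ≡ 0 (mod 24) => n ≡ 0 (mod 2)


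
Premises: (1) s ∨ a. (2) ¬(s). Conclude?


Disjunctive syllogism: from (P ∨ Q) and ¬P, infer Q.
One disjunct, 's', is ruled out; the other must hold.

a


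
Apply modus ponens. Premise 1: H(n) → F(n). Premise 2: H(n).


Modus ponens: from (P → Q) and P, infer Q.
P = 'H(n)' is asserted, and P → Q holds, so Q follows.

F(n).


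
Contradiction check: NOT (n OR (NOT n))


Truth table over {n}:
n | φ
-----
F | F
T | F
Every row is false.

Yes, it is a contradiction.


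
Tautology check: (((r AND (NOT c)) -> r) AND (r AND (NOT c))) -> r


Build the truth table over {c, r}:
c | r | φ
---------
F | F | T
T | F | T
F | T | T
T | T | T
Every row evaluates to true.

Yes, it is a tautology.


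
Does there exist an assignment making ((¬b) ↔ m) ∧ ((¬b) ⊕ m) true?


Check all 4 assignments over {b, m}:
b | m | φ
---------
F | F | F
T | F | F
F | T | F
T | T | F
No assignment makes the formula true.

Unsatisfiable.


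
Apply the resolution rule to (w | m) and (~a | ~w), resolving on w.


The clauses contain complementary literals w and ~w.
Resolution eliminates this pair and disjoins the remaining literals (merging duplicates).

(m | ~a)


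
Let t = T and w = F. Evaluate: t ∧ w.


Conjunction is true only when both operands are true.
Substitute: t=T, w=F.
T ∧ F evaluates to F.

F


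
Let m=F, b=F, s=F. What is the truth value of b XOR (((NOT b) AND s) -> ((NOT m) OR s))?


Substitute m=F, b=F, s=F:
NOT b = T
(NOT b) AND s = T AND F = F
NOT m = T
(NOT m) OR s = T OR F = T
((NOT b) AND s) -> ((NOT m) OR s) = F -> T = T
b XOR (((NOT b) AND s) -> ((NOT m) OR s)) = F XOR T = T

T


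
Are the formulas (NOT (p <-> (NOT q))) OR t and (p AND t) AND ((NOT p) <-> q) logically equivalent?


Compare truth tables:
p | q | t | φ | ψ
-----------------
F | F | F | T | F
T | F | F | F | F
F | T | F | F | F
T | T | F | T | F
F | F | T | T | F
T | F | T | T | T
F | T | T | T | F
T | T | T | T | F
They differ at row 1 (p=F, q=F, t=F): φ=T but ψ=F.

No, they are not logically equivalent.


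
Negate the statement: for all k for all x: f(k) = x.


Negation flips each quantifier (∀↔∃) and negates the inner predicate.
¬(for all k for all x: φ) = there exists k there exists x: ¬φ.

there exists k there exists x: NOT(f(k) = x)


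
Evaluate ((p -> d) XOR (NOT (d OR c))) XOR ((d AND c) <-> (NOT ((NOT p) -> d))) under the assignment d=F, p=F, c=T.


Substitute d=F, p=F, c=T:
p -> d = F -> F = T
d OR c = F OR T = T
NOT (d OR c) = F
(p -> d) XOR (NOT (d OR c)) = T XOR F = T
d AND c = F AND T = F
NOT p = T
(NOT p) -> d = T -> F = F
NOT ((NOT p) -> d) = T
(d AND c) <-> (NOT ((NOT p) -> d)) = F <-> T = F
((p -> d) XOR (NOT (d OR c))) XOR ((d AND c) <-> (NOT ((NOT p) -> d))) = T XOR F = T

T


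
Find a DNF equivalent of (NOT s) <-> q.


Step 1: (¬s) ↔ q is true exactly when both agree: ((¬s) ∧ q) ∨ (¬(¬s) ∧ ¬q).
Step 2: Eliminate any double negations (¬¬X = X).

((NOT s) AND q) OR (s AND (NOT q))


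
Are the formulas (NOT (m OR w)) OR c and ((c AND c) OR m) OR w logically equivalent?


Compare truth tables:
c | m | w | φ | ψ
-----------------
F | F | F | T | F
T | F | F | T | T
F | T | F | F | T
T | T | F | T | T
F | F | T | F | T
T | F | T | T | T
F | T | T | F | T
T | T | T | T | T
They differ at row 1 (c=F, m=F, w=F): φ=T but ψ=F.

No, they are not logically equivalent.


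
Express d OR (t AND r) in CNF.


Step 1: Distribute ∨ over ∧: d ∨ (t ∧ r) = (d ∨ t) ∧ (d ∨ r).

(d OR t) AND (d OR r)


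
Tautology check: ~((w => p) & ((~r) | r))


Build the truth table over {p, r, w}:
p | r | w | φ
-------------
False | False | False | False
True | False | False | False
False | True | False | False
True | True | False | False
False | False | True | True
True | False | True | False
False | True | True | True
True | True | True | False
Counterexample at row 1: with p=False, r=False, w=False, the formula is False.

No, it is not a tautology.


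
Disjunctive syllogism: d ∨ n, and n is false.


Disjunctive syllogism: from (P ∨ Q) and ¬P, infer Q.
One disjunct, 'n', is ruled out; the other must hold.

d


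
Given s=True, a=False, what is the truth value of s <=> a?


Biconditional is true when both operands have the same truth value.
Substitute: s=True, a=False.
True <=> False evaluates to False.

False


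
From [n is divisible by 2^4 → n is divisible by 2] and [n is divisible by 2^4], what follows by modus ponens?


Modus ponens: from (P → Q) and P, infer Q.
P = 'n is divisible by 2^4' is asserted, and P → Q holds, so Q follows.

n is divisible by 2.


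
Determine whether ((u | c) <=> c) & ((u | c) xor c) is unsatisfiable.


Truth table over {c, u}:
c | u | φ
---------
False | False | False
True | False | False
False | True | False
True | True | False
Every row is false.

Yes, it is a contradiction.


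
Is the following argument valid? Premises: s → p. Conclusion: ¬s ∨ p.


This matches the form of material implication: the conclusion follows in every model of the premises.

Valid.


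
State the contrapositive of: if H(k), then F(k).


The contrapositive of (P → Q) is (¬Q → ¬P); it is logically equivalent to the original.
Here P = 'H(k)' and Q = 'F(k)'.

If not (F(k)), then not (H(k)).


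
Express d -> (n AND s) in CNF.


Step 1: Rewrite d → (n ∧ s) as ¬d ∨ (n ∧ s).
Step 2: Distribute ∨ over ∧.

((NOT d) OR n) AND ((NOT d) OR s)


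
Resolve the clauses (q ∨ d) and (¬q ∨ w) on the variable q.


The clauses contain complementary literals q and ¬q.
Resolution eliminates this pair and disjoins the remaining literals (merging duplicates).

(d ∨ w)


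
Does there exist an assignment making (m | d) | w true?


Search for a satisfying assignment over {d, m, w}.
Try d=True, m=False, w=False: the formula evaluates to True.
A satisfying assignment exists.

Satisfiable.


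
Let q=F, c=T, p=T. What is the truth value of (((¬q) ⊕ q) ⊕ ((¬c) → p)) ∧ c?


Substitute q=F, c=T, p=T:
¬q = T
(¬q) ⊕ q = T ⊕ F = T
¬c = F
(¬c) → p = F → T = T
((¬q) ⊕ q) ⊕ ((¬c) → p) = T ⊕ T = F
(((¬q) ⊕ q) ⊕ ((¬c) → p)) ∧ c = F ∧ T = F

F


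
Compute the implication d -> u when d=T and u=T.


Implication is false only when antecedent is true and consequent is false.
Substitute: d=T, u=T.
T -> T evaluates to T.

T


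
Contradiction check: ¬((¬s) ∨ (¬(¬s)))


Truth table over {s}:
s | φ
-----
F | F
T | F
Every row is false.

Yes, it is a contradiction.


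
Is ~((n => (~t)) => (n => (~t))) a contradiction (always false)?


Truth table over {n, t}:
n | t | φ
---------
False | False | False
True | False | False
False | True | False
True | True | False
Every row is false.

Yes, it is a contradiction.


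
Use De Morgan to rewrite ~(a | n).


De Morgan: the negation of a disjunction is the conjunction of the negations.
Distribute ~ across |, flipping it to &, and negate each literal.

(~a) & (~n)


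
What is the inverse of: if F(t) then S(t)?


The inverse of (P → Q) is (¬P → ¬Q). It is equivalent to the converse, not to the original.
Here P = 'F(t)' and Q = 'S(t)'.

If not (F(t)), then not (S(t)).


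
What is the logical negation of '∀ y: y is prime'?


¬(∀ x: φ) = ∃ x: ¬φ, and ¬(∃ x: φ) = ∀ x: ¬φ.
Apply to the universal statement.

∃ y: ¬(y is prime)


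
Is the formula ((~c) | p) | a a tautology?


Build the truth table over {a, c, p}:
a | c | p | φ
-------------
False | False | False | True
True | False | False | True
False | True | False | False
True | True | False | True
False | False | True | True
True | False | True | True
False | True | True | True
True | True | True | True
Counterexample at row 3: with a=False, c=True, p=False, the formula is False.

No, it is not a tautology.


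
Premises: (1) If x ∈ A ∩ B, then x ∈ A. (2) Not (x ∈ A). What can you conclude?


Modus tollens: from (P → Q) and ¬Q, infer ¬P.
Q = 'x ∈ A' is denied; since P → Q, P must also fail.

Not (x ∈ A ∩ B).


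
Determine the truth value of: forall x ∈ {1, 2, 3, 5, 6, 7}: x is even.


Evaluate the predicate on each element: 1:False, 2:True, 3:False, 5:False, 6:True, 7:False.
Counterexample x = 1 fails the predicate.

False


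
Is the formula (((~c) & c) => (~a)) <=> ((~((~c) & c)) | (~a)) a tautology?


Build the truth table over {a, c}:
a | c | φ
---------
False | False | True
True | False | True
False | True | True
True | True | True
Every row evaluates to true.

Yes, it is a tautology.


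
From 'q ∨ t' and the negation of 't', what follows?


Disjunctive syllogism: from (P ∨ Q) and ¬P, infer Q.
One disjunct, 't', is ruled out; the other must hold.

q


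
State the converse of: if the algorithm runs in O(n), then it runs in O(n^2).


The converse of (P → Q) is (Q → P). It is not in general equivalent to the original.
Here P = 'the algorithm runs in O(n)' and Q = 'it runs in O(n^2)'.

If it runs in O(n^2), then the algorithm runs in O(n).


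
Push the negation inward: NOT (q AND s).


De Morgan: the negation of a conjunction is the disjunction of the negations.
Distribute NOT across AND, flipping it to OR, and negate each literal.

(NOT q) OR (NOT s)


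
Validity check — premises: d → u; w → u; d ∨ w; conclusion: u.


This matches the form of proof by cases: the conclusion follows in every model of the premises.

Valid.


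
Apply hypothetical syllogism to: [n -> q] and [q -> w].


Hypothetical syllogism: from (P → Q) and (Q → R), infer (P → R).
Chain the two implications through the shared middle term 'q'.

n -> w


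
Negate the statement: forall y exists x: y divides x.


Negation flips each quantifier (∀↔∃) and negates the inner predicate.
¬(forall y exists x: φ) = exists y forall x: ¬φ.

exists y forall x: ~(y divides x)


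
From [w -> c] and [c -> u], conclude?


Hypothetical syllogism: from (P → Q) and (Q → R), infer (P → R).
Chain the two implications through the shared middle term 'c'.

w -> u


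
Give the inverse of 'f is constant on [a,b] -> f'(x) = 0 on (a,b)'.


The inverse of (P → Q) is (¬P → ¬Q). It is equivalent to the converse, not to the original.
Here P = 'f is constant on [a,b]' and Q = 'f'(x) = 0 on (a,b)'.

If not (f is constant on [a,b]), then not (f'(x) = 0 on (a,b)).


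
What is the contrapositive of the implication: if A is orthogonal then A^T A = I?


The contrapositive of (P → Q) is (¬Q → ¬P); it is logically equivalent to the original.
Here P = 'A is orthogonal' and Q = 'A^T A = I'.

If not (A^T A = I), then not (A is orthogonal).


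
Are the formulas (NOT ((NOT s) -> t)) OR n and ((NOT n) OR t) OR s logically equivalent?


Compare truth tables:
n | s | t | φ | ψ
-----------------
F | F | F | T | T
T | F | F | T | F
F | T | F | F | T
T | T | F | T | T
F | F | T | F | T
T | F | T | T | T
F | T | T | F | T
T | T | T | T | T
They differ at row 2 (n=T, s=F, t=F): φ=T but ψ=F.

No, they are not logically equivalent.


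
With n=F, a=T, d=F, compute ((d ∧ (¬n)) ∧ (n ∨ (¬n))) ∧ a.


Substitute n=F, a=T, d=F:
¬n = T
d ∧ (¬n) = F ∧ T = F
¬n = T
n ∨ (¬n) = F ∨ T = T
(d ∧ (¬n)) ∧ (n ∨ (¬n)) = F ∧ T = F
((d ∧ (¬n)) ∧ (n ∨ (¬n))) ∧ a = F ∧ T = F

F


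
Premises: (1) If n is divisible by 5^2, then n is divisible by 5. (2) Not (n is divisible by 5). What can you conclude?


Modus tollens: from (P → Q) and ¬Q, infer ¬P.
Q = 'n is divisible by 5' is denied; since P → Q, P must also fail.

Not (n is divisible by 5^2).


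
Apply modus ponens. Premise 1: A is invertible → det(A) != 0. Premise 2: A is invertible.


Modus ponens: from (P → Q) and P, infer Q.
P = 'A is invertible' is asserted, and P → Q holds, so Q follows.

det(A) != 0.


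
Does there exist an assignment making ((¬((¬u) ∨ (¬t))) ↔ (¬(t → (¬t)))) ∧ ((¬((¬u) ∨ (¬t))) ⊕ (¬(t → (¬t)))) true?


Check all 4 assignments over {t, u}:
t | u | φ
---------
F | F | F
T | F | F
F | T | F
T | T | F
No assignment makes the formula true.

Unsatisfiable.


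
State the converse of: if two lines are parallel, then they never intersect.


The converse of (P → Q) is (Q → P). It is not in general equivalent to the original.
Here P = 'two lines are parallel' and Q = 'they never intersect'.

If they never intersect, then two lines are parallel.


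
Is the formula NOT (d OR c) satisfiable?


Search for a satisfying assignment over {c, d}.
Try c=F, d=F: the formula evaluates to T.
A satisfying assignment exists.

Satisfiable.


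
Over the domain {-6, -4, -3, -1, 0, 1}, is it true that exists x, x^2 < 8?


Evaluate the predicate on each element: -6:False, -4:False, -3:False, -1:True, 0:True, 1:True.
Witness x = -1 satisfies the predicate.

True


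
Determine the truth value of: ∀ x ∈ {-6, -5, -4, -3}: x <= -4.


Evaluate the predicate on each element: -6:T, -5:T, -4:T, -3:F.
Counterexample x = -3 fails the predicate.

F


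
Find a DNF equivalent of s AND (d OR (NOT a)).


Step 1: Distribute ∧ over ∨: s ∧ (d ∨ (¬a)) = (s ∧ d) ∨ (s ∧ (¬a)).

(s AND d) OR (s AND (NOT a))


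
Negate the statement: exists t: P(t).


¬(forall x: φ) = exists x: ¬φ, and ¬(exists x: φ) = forall x: ¬φ.
Apply to the existential statement.

forall t: ~(P(t))


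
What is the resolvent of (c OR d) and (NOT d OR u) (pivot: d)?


The clauses contain complementary literals d and NOTd.
Resolution eliminates this pair and disjoins the remaining literals (merging duplicates).

(c OR u)


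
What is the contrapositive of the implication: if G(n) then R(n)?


The contrapositive of (P → Q) is (¬Q → ¬P); it is logically equivalent to the original.
Here P = 'G(n)' and Q = 'R(n)'.

If not (R(n)), then not (G(n)).


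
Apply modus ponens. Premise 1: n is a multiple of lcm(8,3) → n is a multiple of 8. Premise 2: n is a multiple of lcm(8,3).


Modus ponens: from (P → Q) and P, infer Q.
P = 'n is a multiple of lcm(8,3)' is asserted, and P → Q holds, so Q follows.

n is a multiple of 8.


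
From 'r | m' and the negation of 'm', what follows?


Disjunctive syllogism: from (P ∨ Q) and ¬P, infer Q.
One disjunct, 'm', is ruled out; the other must hold.

r


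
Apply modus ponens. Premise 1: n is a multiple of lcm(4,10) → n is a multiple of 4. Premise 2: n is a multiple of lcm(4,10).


Modus ponens: from (P → Q) and P, infer Q.
P = 'n is a multiple of lcm(4,10)' is asserted, and P → Q holds, so Q follows.

n is a multiple of 4.


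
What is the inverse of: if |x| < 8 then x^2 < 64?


The inverse of (P → Q) is (¬P → ¬Q). It is equivalent to the converse, not to the original.
Here P = '|x| < 8' and Q = 'x^2 < 64'.

If not (|x| < 8), then not (x^2 < 64).


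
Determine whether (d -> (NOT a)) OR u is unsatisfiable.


Truth table over {a, d, u}:
a | d | u | φ
-------------
F | F | F | T
T | F | F | T
F | T | F | T
T | T | F | F
F | F | T | T
T | F | T | T
F | T | T | T
T | T | T | T
Satisfying assignment at row 1: a=F, d=F, u=F gives T.

No, it is not a contradiction.


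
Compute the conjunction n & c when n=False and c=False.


Conjunction is true only when both operands are true.
Substitute: n=False, c=False.
False & False evaluates to False.

False


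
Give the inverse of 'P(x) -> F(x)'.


The inverse of (P → Q) is (¬P → ¬Q). It is equivalent to the converse, not to the original.
Here P = 'P(x)' and Q = 'F(x)'.

If not (P(x)), then not (F(x)).


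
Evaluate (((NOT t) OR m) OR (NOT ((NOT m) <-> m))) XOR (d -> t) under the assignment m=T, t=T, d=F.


Substitute m=T, t=T, d=F:
NOT t = F
(NOT t) OR m = F OR T = T
NOT m = F
(NOT m) <-> m = F <-> T = F
NOT ((NOT m) <-> m) = T
((NOT t) OR m) OR (NOT ((NOT m) <-> m)) = T OR T = T
d -> t = F -> T = T
(((NOT t) OR m) OR (NOT ((NOT m) <-> m))) XOR (d -> t) = T XOR T = F

F


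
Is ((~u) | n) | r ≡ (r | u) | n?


Compare truth tables:
n | r | u | φ | ψ
-----------------
False | False | False | True | False
True | False | False | True | True
False | True | False | True | True
True | True | False | True | True
False | False | True | False | True
True | False | True | True | True
False | True | True | True | True
True | True | True | True | True
They differ at row 1 (n=False, r=False, u=False): φ=True but ψ=False.

No, they are not logically equivalent.


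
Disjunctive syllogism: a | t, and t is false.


Disjunctive syllogism: from (P ∨ Q) and ¬P, infer Q.
One disjunct, 't', is ruled out; the other must hold.

a


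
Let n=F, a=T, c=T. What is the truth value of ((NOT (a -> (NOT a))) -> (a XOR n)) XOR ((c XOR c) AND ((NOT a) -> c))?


Substitute n=F, a=T, c=T:
NOT a = F
a -> (NOT a) = T -> F = F
NOT (a -> (NOT a)) = T
a XOR n = T XOR F = T
(NOT (a -> (NOT a))) -> (a XOR n) = T -> T = T
c XOR c = T XOR T = F
NOT a = F
(NOT a) -> c = F -> T = T
(c XOR c) AND ((NOT a) -> c) = F AND T = F
((NOT (a -> (NOT a))) -> (a XOR n)) XOR ((c XOR c) AND ((NOT a) -> c)) = T XOR F = T

T


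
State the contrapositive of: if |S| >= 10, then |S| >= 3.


The contrapositive of (P → Q) is (¬Q → ¬P); it is logically equivalent to the original.
Here P = '|S| >= 10' and Q = '|S| >= 3'.

If not (|S| >= 3), then not (|S| >= 10).


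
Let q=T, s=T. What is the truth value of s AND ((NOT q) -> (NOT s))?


Substitute q=T, s=T:
NOT q = F
NOT s = F
(NOT q) -> (NOT s) = F -> F = T
s AND ((NOT q) -> (NOT s)) = T AND T = T

T


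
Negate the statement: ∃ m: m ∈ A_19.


¬(∀ x: φ) = ∃ x: ¬φ, and ¬(∃ x: φ) = ∀ x: ¬φ.
Apply to the existential statement.

∀ m: ¬(m ∈ A_19)


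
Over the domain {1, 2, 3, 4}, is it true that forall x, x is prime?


Evaluate the predicate on each element: 1:False, 2:True, 3:True, 4:False.
Counterexample x = 1 fails the predicate.

False


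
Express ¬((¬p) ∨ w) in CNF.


Step 1: Apply De Morgan: ¬((¬p) ∨ w) = ¬(¬p) ∧ ¬w.
Step 2: Eliminate any double negations (¬¬X = X).

p ∧ (¬w)


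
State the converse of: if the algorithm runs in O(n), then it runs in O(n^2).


The converse of (P → Q) is (Q → P). It is not in general equivalent to the original.
Here P = 'the algorithm runs in O(n)' and Q = 'it runs in O(n^2)'.

If it runs in O(n^2), then the algorithm runs in O(n).


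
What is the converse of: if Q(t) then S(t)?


The converse of (P → Q) is (Q → P). It is not in general equivalent to the original.
Here P = 'Q(t)' and Q = 'S(t)'.

If S(t), then Q(t).


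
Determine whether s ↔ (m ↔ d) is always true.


Build the truth table over {d, m, s}:
d | m | s | φ
-------------
F | F | F | F
T | F | F | T
F | T | F | T
T | T | F | F
F | F | T | T
T | F | T | F
F | T | T | F
T | T | T | T
Counterexample at row 1: with d=F, m=F, s=F, the formula is F.

No, it is not a tautology.


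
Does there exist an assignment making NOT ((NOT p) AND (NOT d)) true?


Search for a satisfying assignment over {d, p}.
Try d=T, p=F: the formula evaluates to T.
A satisfying assignment exists.

Satisfiable.


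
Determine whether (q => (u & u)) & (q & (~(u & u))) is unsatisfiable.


Truth table over {q, u}:
q | u | φ
---------
False | False | False
True | False | False
False | True | False
True | True | False
Every row is false.

Yes, it is a contradiction.


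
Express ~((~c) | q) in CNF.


Step 1: Apply De Morgan: ¬((¬c) ∨ q) = ¬(¬c) ∧ ¬q.
Step 2: Eliminate any double negations (¬¬X = X).

c & (~q)


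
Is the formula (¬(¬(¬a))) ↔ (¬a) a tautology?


Build the truth table over {a}:
a | φ
-----
F | T
T | T
Every row evaluates to true.

Yes, it is a tautology.


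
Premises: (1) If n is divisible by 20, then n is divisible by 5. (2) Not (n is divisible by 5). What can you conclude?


Modus tollens: from (P → Q) and ¬Q, infer ¬P.
Q = 'n is divisible by 5' is denied; since P → Q, P must also fail.

Not (n is divisible by 20).


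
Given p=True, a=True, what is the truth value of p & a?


Conjunction is true only when both operands are true.
Substitute: p=True, a=True.
True & True evaluates to True.

True


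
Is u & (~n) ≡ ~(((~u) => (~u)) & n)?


Compare truth tables:
n | u | φ | ψ
-------------
False | False | False | True
True | False | False | False
False | True | True | True
True | True | False | False
They differ at row 1 (n=False, u=False): φ=False but ψ=True.

No, they are not logically equivalent.


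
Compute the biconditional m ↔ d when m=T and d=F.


Biconditional is true when both operands have the same truth value.
Substitute: m=T, d=F.
T ↔ F evaluates to F.

F


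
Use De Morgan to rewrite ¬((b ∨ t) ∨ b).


De Morgan: the negation of a disjunction is the conjunction of the negations.
Distribute ¬ across ∨, flipping it to ∧, and negate each literal.

((¬b) ∧ (¬t)) ∧ (¬b)


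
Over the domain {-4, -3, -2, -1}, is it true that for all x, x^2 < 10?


Evaluate the predicate on each element: -4:F, -3:T, -2:T, -1:T.
Counterexample x = -4 fails the predicate.

F


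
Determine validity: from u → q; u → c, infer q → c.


This is (no valid rule). There exist truth assignments where the premises are all true but the conclusion is false.

Invalid.


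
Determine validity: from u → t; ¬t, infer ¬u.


This matches the form of modus tollens: the conclusion follows in every model of the premises.

Valid.


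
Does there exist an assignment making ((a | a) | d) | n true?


Search for a satisfying assignment over {a, d, n}.
Try a=True, d=False, n=False: the formula evaluates to True.
A satisfying assignment exists.

Satisfiable.


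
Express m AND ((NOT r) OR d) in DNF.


Step 1: Distribute ∧ over ∨: m ∧ ((¬r) ∨ d) = (m ∧ (¬r)) ∨ (m ∧ d).

(m AND (NOT r)) OR (m AND d)


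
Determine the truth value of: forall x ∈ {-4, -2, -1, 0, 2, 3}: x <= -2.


Evaluate the predicate on each element: -4:True, -2:True, -1:False, 0:False, 2:False, 3:False.
Counterexample x = -1 fails the predicate.

False


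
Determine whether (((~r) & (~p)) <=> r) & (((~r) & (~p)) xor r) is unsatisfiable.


Truth table over {p, r}:
p | r | φ
---------
False | False | False
True | False | False
False | True | False
True | True | False
Every row is false.

Yes, it is a contradiction.


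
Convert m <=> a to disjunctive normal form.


Step 1: m ↔ a is true exactly when both agree: (m ∧ a) ∨ (¬m ∧ ¬a).

(m & a) | ((~m) & (~a))


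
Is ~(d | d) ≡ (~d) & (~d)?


Compare truth tables:
d | φ | ψ
---------
False | True | True
True | False | False
The columns φ and ψ agree on every row.

Yes, they are logically equivalent.


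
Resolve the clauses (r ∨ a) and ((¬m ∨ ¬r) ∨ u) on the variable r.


The clauses contain complementary literals r and ¬r.
Resolution eliminates this pair and disjoins the remaining literals (merging duplicates).

((a ∨ u) ∨ ¬m)


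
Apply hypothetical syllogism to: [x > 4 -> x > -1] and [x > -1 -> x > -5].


Hypothetical syllogism: from (P → Q) and (Q → R), infer (P → R).
Chain the two implications through the shared middle term 'x > -1'.

x > 4 -> x > -5


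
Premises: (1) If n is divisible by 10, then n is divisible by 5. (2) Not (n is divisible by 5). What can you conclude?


Modus tollens: from (P → Q) and ¬Q, infer ¬P.
Q = 'n is divisible by 5' is denied; since P → Q, P must also fail.

Not (n is divisible by 10).


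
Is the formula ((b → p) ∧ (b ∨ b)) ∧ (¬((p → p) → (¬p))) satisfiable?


Search for a satisfying assignment over {b, p}.
Try b=T, p=T: the formula evaluates to T.
A satisfying assignment exists.

Satisfiable.


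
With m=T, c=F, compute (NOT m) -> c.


Substitute m=T, c=F:
NOT m = F
(NOT m) -> c = F -> F = T

T


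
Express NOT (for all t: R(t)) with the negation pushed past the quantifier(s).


¬(for all x: φ) = there exists x: ¬φ, and ¬(there exists x: φ) = for all x: ¬φ.
Apply to the universal statement.

there exists t: NOT(R(t))


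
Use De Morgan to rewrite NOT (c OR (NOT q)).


De Morgan: the negation of a disjunction is the conjunction of the negations.
Distribute NOT across OR, flipping it to AND, and negate each literal.

(NOT c) AND q


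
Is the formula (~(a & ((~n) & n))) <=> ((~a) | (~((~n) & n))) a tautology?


Build the truth table over {a, n}:
a | n | φ
---------
False | False | True
True | False | True
False | True | True
True | True | True
Every row evaluates to true.

Yes, it is a tautology.


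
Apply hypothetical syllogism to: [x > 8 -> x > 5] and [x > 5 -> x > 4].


Hypothetical syllogism: from (P → Q) and (Q → R), infer (P → R).
Chain the two implications through the shared middle term 'x > 5'.

x > 8 -> x > 4


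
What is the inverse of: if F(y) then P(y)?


The inverse of (P → Q) is (¬P → ¬Q). It is equivalent to the converse, not to the original.
Here P = 'F(y)' and Q = 'P(y)'.

If not (F(y)), then not (P(y)).
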